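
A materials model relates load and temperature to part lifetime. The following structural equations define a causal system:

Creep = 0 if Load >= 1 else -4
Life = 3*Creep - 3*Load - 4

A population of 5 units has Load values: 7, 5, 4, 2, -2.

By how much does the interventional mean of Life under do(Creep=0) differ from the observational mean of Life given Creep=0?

The intervention sets Creep=0 in all 5 units regardless of Load. Recomputing Life per unit gives -25, -19, -16, -10, 2; average -13.6.
Observing Creep=0 restricts to units where Creep's equation naturally yields 0: Load ∈ {7, 5, 4, 2}. In that subpopulation Life = -25, -19, -16, -10, mean -17.5.
Difference = -13.6 − (-17.5) = 3.9.

3.9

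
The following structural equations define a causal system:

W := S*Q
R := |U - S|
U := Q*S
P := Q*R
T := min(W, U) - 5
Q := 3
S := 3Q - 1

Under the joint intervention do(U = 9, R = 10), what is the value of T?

Under do(U = 9, R = 10), each intervened variable's structural equation is replaced by its fixed value.
S = 3Q - 1  [with Q=3]  = 8
W = S*Q  [with S=8, Q=3]  = 24
T = min(W, U) - 5  [with W=24, U=9]  = 4

4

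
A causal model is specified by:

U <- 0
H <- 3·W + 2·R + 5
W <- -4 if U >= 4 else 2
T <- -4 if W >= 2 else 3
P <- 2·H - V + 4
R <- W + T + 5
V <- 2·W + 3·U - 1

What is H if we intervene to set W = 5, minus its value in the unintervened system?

Under do(W=5), the mechanism W <- -4 if U >= 4 else 2 is discarded; W is fixed at 5.
T = -4 if W >= 2 else 3  [with W=5]  = -4
R = W + T + 5  [with W=5, T=-4]  = 6
H = 3·W + 2·R + 5  [with W=5, R=6]  = 32
Without intervention: W = -4 if U >= 4 else 2  [with U=0]  = 2; T = -4 if W >= 2 else 3  [with W=2]  = -4; R = W + T + 5  [with W=2, T=-4]  = 3; H = 3·W + 2·R + 5  [with W=2, R=3]  = 17.
Change = 32 − 17 = 15.

15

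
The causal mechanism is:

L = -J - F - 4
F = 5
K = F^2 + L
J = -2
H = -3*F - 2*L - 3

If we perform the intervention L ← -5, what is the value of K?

20

do(L=-5) replaces the equation L = -J - F - 4 with the constant L = -5.
K = F^2 + L  [with F=5, L=-5]  = 20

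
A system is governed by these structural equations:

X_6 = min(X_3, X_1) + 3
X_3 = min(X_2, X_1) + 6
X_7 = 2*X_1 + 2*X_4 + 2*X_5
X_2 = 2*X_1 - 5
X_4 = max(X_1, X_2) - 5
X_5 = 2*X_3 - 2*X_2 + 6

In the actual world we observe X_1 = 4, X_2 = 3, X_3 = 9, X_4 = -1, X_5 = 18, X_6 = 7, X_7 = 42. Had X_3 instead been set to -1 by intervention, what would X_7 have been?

The intervention breaks the incoming arrows to X_3: X_3 = min(X_2, X_1) + 6 no longer applies, and X_3 = -1.
X_2 = 2*X_1 - 5  [with X_1=4]  = 3
X_4 = max(X_1, X_2) - 5  [with X_1=4, X_2=3]  = -1
X_5 = 2*X_3 - 2*X_2 + 6  [with X_3=-1, X_2=3]  = -2
X_7 = 2*X_1 + 2*X_4 + 2*X_5  [with X_1=4, X_4=-1, X_5=-2]  = 2

2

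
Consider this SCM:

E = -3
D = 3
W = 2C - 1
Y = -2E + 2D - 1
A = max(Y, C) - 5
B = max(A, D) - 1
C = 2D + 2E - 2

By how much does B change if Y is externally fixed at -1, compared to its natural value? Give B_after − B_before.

Under do(Y=-1), the mechanism Y = -2E + 2D - 1 is discarded; Y is fixed at -1.
C = 2D + 2E - 2  [with D=3, E=-3]  = -2
A = max(Y, C) - 5  [with Y=-1, C=-2]  = -6
B = max(A, D) - 1  [with A=-6, D=3]  = 2
Without intervention: C = 2D + 2E - 2  [with D=3, E=-3]  = -2; Y = -2E + 2D - 1  [with E=-3, D=3]  = 11; A = max(Y, C) - 5  [with Y=11, C=-2]  = 6; B = max(A, D) - 1  [with A=6, D=3]  = 5.
Change = 2 − 5 = -3.

-3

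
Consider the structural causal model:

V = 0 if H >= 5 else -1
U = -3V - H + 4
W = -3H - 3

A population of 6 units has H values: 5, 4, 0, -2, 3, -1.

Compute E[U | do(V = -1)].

do(V=-1) breaks V's dependence on H. With V=-1 fixed, U across the units is 2, 3, 7, 9, 4, 8, mean 5.5.

5.5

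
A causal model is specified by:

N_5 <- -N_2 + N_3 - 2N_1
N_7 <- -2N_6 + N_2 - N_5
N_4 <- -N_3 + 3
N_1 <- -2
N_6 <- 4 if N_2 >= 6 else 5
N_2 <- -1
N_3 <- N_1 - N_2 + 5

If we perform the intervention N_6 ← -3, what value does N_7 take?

-4

Intervening sets N_6 = -3 and removes its equation (N_6 <- 4 if N_2 >= 6 else 5).
N_3 = N_1 - N_2 + 5  [with N_1=-2, N_2=-1]  = 4
N_5 = -N_2 + N_3 - 2N_1  [with N_2=-1, N_3=4, N_1=-2]  = 9
N_7 = -2N_6 + N_2 - N_5  [with N_6=-3, N_2=-1, N_5=9]  = -4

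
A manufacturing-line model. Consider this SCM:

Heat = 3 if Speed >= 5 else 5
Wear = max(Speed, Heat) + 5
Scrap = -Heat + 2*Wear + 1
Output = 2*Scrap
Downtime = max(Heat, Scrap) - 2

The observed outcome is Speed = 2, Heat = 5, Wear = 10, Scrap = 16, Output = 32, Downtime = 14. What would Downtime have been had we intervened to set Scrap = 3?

3

Under do(Scrap=3), the mechanism Scrap = -Heat + 2*Wear + 1 is discarded; Scrap is fixed at 3.
Heat = 3 if Speed >= 5 else 5  [with Speed=2]  = 5
Downtime = max(Heat, Scrap) - 2  [with Heat=5, Scrap=3]  = 3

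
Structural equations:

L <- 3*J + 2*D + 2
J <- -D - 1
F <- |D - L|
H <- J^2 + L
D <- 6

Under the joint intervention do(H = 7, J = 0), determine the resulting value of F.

8

Setting H = 7, J = 0 by intervention discards those variables' equations.
L = 3*J + 2*D + 2  [with J=0, D=6]  = 14
F = |D - L|  [with D=6, L=14]  = 8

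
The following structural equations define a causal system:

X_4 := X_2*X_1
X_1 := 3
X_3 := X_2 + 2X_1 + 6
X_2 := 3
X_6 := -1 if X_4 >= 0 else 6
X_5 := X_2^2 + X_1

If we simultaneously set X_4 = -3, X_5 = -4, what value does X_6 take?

6

The joint intervention fixes X_4 = -3, X_5 = -4, removing each variable's own equation.
X_6 = -1 if X_4 >= 0 else 6  [with X_4=-3]  = 6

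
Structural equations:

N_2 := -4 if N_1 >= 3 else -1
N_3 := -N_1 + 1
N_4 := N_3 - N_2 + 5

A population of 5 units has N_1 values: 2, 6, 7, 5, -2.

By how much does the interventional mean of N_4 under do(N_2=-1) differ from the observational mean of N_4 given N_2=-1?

Under do(N_2=-1), N_2's equation is replaced by N_2=-1 for every unit. Per-unit N_4: 5, 1, 0, 2, 9. Mean = 3.4.
Conditioning on N_2=-1 selects the 2 unit(s) with N_1 ∈ {2, -2}. Their N_4 values: 5, 9. Mean = 7.
Difference = 3.4 − 7 = -3.6.

-3.6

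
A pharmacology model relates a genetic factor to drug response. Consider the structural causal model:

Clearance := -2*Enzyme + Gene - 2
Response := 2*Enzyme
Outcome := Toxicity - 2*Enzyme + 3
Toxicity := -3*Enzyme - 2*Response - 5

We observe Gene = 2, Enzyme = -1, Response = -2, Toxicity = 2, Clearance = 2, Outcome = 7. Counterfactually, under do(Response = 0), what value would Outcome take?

3

The intervention breaks the incoming arrows to Response: Response := 2*Enzyme no longer applies, and Response = 0.
Toxicity = -3*Enzyme - 2*Response - 5  [with Enzyme=-1, Response=0]  = -2
Outcome = Toxicity - 2*Enzyme + 3  [with Toxicity=-2, Enzyme=-1]  = 3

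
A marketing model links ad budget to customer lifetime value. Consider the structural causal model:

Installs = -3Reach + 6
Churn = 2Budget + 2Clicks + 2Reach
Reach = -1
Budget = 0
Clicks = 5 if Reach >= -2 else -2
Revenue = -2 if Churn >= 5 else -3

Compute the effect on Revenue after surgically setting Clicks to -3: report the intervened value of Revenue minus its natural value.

-1

The intervention breaks the incoming arrows to Clicks: Clicks = 5 if Reach >= -2 else -2 no longer applies, and Clicks = -3.
Churn = 2Budget + 2Clicks + 2Reach  [with Budget=0, Clicks=-3, Reach=-1]  = -8
Revenue = -2 if Churn >= 5 else -3  [with Churn=-8]  = -3
Without intervention: Clicks = 5 if Reach >= -2 else -2  [with Reach=-1]  = 5; Churn = 2Budget + 2Clicks + 2Reach  [with Budget=0, Clicks=5, Reach=-1]  = 8; Revenue = -2 if Churn >= 5 else -3  [with Churn=8]  = -2.
Change = -3 − (-2) = -1.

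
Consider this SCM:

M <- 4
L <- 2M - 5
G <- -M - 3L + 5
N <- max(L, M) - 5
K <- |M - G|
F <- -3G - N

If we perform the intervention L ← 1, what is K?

6

do(L=1) replaces the equation L <- 2M - 5 with the constant L = 1.
G = -M - 3L + 5  [with M=4, L=1]  = -2
K = |M - G|  [with M=4, G=-2]  = 6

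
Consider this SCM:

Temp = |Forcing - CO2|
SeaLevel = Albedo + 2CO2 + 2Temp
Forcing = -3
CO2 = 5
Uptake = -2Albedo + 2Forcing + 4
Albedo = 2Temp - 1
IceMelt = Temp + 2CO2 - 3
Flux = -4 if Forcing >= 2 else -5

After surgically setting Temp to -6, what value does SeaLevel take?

-15

The intervention breaks the incoming arrows to Temp: Temp = |Forcing - CO2| no longer applies, and Temp = -6.
Albedo = 2Temp - 1  [with Temp=-6]  = -13
SeaLevel = Albedo + 2CO2 + 2Temp  [with Albedo=-13, CO2=5, Temp=-6]  = -15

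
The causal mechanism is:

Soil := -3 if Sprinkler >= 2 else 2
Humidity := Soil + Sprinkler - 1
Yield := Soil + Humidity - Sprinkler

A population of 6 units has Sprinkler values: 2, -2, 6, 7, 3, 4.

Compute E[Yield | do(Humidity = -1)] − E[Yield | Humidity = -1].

-4.5

Under do(Humidity=-1), Humidity's equation is replaced by Humidity=-1 for every unit. Per-unit Yield: -6, 3, -10, -11, -7, -8. Mean = -6.5.
Observing Humidity=-1 restricts to units where Humidity's equation naturally yields -1: Sprinkler ∈ {-2, 3}. In that subpopulation Yield = 3, -7, mean -2.
Difference = -6.5 − (-2) = -4.5.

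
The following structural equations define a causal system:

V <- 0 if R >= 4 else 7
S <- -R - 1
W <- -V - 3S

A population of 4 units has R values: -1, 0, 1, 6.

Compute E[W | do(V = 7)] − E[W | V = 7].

Every unit gets V=7 under the intervention. W values become -7, -4, -1, 14; E[W|do(V=7)] = 0.5.
Observing V=7 restricts to units where V's equation naturally yields 7: R ∈ {-1, 0, 1}. In that subpopulation W = -7, -4, -1, mean -4.
Difference = 0.5 − (-4) = 4.5.

4.5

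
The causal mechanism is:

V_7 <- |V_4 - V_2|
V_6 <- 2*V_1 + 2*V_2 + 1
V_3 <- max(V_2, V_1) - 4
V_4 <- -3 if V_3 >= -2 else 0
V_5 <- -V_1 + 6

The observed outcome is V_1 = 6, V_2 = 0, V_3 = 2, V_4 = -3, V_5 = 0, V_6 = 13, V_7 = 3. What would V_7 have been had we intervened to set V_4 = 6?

The intervention breaks the incoming arrows to V_4: V_4 <- -3 if V_3 >= -2 else 0 no longer applies, and V_4 = 6.
V_7 = |V_4 - V_2|  [with V_4=6, V_2=0]  = 6

6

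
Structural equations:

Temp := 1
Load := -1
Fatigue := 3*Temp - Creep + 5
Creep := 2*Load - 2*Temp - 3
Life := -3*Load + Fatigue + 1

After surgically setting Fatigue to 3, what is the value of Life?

7

Intervening sets Fatigue = 3 and removes its equation (Fatigue := 3*Temp - Creep + 5).
Life = -3*Load + Fatigue + 1  [with Load=-1, Fatigue=3]  = 7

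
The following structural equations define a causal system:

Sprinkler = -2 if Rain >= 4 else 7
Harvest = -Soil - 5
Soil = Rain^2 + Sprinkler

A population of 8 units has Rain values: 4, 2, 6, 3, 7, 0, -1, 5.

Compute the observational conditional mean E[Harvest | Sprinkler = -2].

E[Harvest|Sprinkler=-2] averages over only the 4 units with Sprinkler=-2 (Rain = 4, 6, 7, 5): Harvest = -19, -39, -52, -28, mean -34.5.

-34.5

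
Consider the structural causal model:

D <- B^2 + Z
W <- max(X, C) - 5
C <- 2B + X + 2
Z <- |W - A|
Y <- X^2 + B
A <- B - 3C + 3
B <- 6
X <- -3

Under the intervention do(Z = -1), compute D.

35

do(Z=-1) replaces the equation Z <- |W - A| with the constant Z = -1.
D = B^2 + Z  [with B=6, Z=-1]  = 35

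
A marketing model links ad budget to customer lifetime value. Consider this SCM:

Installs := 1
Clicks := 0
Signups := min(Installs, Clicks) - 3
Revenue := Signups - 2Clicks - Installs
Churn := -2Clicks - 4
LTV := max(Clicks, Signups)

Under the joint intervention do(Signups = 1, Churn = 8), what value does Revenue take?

0

Setting Signups = 1, Churn = 8 by intervention discards those variables' equations.
Revenue = Signups - 2Clicks - Installs  [with Signups=1, Clicks=0, Installs=1]  = 0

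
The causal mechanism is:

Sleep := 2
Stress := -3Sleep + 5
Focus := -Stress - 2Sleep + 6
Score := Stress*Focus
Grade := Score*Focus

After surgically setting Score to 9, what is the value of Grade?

Intervening sets Score = 9 and removes its equation (Score := Stress*Focus).
Stress = -3Sleep + 5  [with Sleep=2]  = -1
Focus = -Stress - 2Sleep + 6  [with Stress=-1, Sleep=2]  = 3
Grade = Score*Focus  [with Score=9, Focus=3]  = 27

27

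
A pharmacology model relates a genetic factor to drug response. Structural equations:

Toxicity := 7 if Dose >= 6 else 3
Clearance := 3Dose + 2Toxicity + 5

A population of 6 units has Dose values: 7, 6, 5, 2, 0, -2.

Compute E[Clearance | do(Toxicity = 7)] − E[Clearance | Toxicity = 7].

do(Toxicity=7) breaks Toxicity's dependence on Dose. With Toxicity=7 fixed, Clearance across the units is 40, 37, 34, 25, 19, 13, mean 28.
Conditioning on Toxicity=7 selects the 2 unit(s) with Dose ∈ {7, 6}. Their Clearance values: 40, 37. Mean = 38.5.
Difference = 28 − 38.5 = -10.5.

-10.5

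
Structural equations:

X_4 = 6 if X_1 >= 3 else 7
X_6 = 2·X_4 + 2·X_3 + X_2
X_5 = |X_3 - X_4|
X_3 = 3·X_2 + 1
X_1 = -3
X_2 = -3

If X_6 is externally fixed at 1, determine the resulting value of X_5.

15

do(X_6=1) replaces the equation X_6 = 2·X_4 + 2·X_3 + X_2 with the constant X_6 = 1.
Since X_5 is not a descendant of the intervened variable, it is unaffected.
X_3 = 3·X_2 + 1  [with X_2=-3]  = -8
X_4 = 6 if X_1 >= 3 else 7  [with X_1=-3]  = 7
X_5 = |X_3 - X_4|  [with X_3=-8, X_4=7]  = 15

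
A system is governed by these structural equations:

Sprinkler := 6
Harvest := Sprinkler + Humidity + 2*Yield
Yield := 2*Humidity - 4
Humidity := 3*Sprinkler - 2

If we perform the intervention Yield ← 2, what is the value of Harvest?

The intervention breaks the incoming arrows to Yield: Yield := 2*Humidity - 4 no longer applies, and Yield = 2.
Humidity = 3*Sprinkler - 2  [with Sprinkler=6]  = 16
Harvest = Sprinkler + Humidity + 2*Yield  [with Sprinkler=6, Humidity=16, Yield=2]  = 26

26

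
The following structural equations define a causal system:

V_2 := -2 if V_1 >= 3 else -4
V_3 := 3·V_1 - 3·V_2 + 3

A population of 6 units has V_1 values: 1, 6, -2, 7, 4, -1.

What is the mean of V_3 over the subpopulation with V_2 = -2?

26

Conditioning on V_2=-2 selects the 3 unit(s) with V_1 ∈ {6, 7, 4}. Their V_3 values: 27, 30, 21. Mean = 26.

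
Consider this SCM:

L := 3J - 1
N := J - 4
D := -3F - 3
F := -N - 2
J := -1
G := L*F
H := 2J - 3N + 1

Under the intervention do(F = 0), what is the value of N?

-5

Under do(F=0), the mechanism F := -N - 2 is discarded; F is fixed at 0.
Since N is not a descendant of the intervened variable, it is unaffected.
N = J - 4  [with J=-1]  = -5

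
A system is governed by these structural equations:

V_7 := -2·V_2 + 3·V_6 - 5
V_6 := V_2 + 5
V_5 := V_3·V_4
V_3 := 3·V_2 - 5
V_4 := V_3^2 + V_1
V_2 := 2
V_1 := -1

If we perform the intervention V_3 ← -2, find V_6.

7

The intervention breaks the incoming arrows to V_3: V_3 := 3·V_2 - 5 no longer applies, and V_3 = -2.
No directed path runs from V_3 to V_6, so V_6 keeps its natural value.
V_6 = V_2 + 5  [with V_2=2]  = 7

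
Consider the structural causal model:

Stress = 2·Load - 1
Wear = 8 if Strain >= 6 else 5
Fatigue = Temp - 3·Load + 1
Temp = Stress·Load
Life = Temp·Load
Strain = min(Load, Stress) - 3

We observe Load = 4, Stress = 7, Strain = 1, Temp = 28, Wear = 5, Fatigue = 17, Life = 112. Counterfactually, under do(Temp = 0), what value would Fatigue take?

Under do(Temp=0), the mechanism Temp = Stress·Load is discarded; Temp is fixed at 0.
Fatigue = Temp - 3·Load + 1  [with Temp=0, Load=4]  = -11

-11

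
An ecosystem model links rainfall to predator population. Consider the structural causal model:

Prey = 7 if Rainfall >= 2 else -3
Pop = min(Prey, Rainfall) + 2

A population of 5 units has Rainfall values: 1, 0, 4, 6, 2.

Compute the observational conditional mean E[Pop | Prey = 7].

E[Pop|Prey=7] averages over only the 3 units with Prey=7 (Rainfall = 4, 6, 2): Pop = 6, 8, 4, mean 6.

6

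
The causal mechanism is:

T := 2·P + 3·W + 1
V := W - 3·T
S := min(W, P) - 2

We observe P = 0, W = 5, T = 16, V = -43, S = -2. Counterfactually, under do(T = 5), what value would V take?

-10

The intervention breaks the incoming arrows to T: T := 2·P + 3·W + 1 no longer applies, and T = 5.
V = W - 3·T  [with W=5, T=5]  = -10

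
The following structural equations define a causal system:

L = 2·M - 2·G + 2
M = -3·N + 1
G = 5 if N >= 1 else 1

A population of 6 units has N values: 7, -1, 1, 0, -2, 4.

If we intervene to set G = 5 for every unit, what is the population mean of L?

-15

Under do(G=5), G's equation is replaced by G=5 for every unit. Per-unit L: -48, 0, -12, -6, 6, -30. Mean = -15.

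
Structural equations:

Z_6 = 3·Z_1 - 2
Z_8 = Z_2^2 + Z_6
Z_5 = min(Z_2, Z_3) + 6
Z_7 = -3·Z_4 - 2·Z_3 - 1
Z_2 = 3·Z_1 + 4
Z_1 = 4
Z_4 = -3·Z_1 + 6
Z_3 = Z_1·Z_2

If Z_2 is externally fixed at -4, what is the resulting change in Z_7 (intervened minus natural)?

Under do(Z_2=-4), the mechanism Z_2 = 3·Z_1 + 4 is discarded; Z_2 is fixed at -4.
Z_3 = Z_1·Z_2  [with Z_1=4, Z_2=-4]  = -16
Z_4 = -3·Z_1 + 6  [with Z_1=4]  = -6
Z_7 = -3·Z_4 - 2·Z_3 - 1  [with Z_4=-6, Z_3=-16]  = 49
Without intervention: Z_2 = 3·Z_1 + 4  [with Z_1=4]  = 16; Z_3 = Z_1·Z_2  [with Z_1=4, Z_2=16]  = 64; Z_4 = -3·Z_1 + 6  [with Z_1=4]  = -6; Z_7 = -3·Z_4 - 2·Z_3 - 1  [with Z_4=-6, Z_3=64]  = -111.
Change = 49 − (-111) = 160.

160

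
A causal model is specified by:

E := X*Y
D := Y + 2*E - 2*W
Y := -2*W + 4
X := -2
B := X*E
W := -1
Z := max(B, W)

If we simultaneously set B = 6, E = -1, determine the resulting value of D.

Setting B = 6, E = -1 by intervention discards those variables' equations.
Y = -2*W + 4  [with W=-1]  = 6
D = Y + 2*E - 2*W  [with Y=6, E=-1, W=-1]  = 6

6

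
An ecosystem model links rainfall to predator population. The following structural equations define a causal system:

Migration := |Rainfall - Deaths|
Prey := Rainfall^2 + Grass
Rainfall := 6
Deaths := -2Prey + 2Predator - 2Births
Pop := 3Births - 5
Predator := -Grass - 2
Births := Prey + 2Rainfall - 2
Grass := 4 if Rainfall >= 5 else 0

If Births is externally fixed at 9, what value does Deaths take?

-110

The intervention breaks the incoming arrows to Births: Births := Prey + 2Rainfall - 2 no longer applies, and Births = 9.
Grass = 4 if Rainfall >= 5 else 0  [with Rainfall=6]  = 4
Prey = Rainfall^2 + Grass  [with Rainfall=6, Grass=4]  = 40
Predator = -Grass - 2  [with Grass=4]  = -6
Deaths = -2Prey + 2Predator - 2Births  [with Prey=40, Predator=-6, Births=9]  = -110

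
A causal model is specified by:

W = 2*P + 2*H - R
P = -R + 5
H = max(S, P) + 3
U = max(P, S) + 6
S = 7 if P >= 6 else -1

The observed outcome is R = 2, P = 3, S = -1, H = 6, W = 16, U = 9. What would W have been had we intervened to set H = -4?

-4

Intervening sets H = -4 and removes its equation (H = max(S, P) + 3).
P = -R + 5  [with R=2]  = 3
W = 2*P + 2*H - R  [with P=3, H=-4, R=2]  = -4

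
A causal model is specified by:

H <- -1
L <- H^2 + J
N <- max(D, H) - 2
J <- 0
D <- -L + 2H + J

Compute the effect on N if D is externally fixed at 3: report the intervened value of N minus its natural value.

Intervening sets D = 3 and removes its equation (D <- -L + 2H + J).
N = max(D, H) - 2  [with D=3, H=-1]  = 1
Without intervention: L = H^2 + J  [with H=-1, J=0]  = 1; D = -L + 2H + J  [with L=1, H=-1, J=0]  = -3; N = max(D, H) - 2  [with D=-3, H=-1]  = -3.
Change = 1 − (-3) = 4.

4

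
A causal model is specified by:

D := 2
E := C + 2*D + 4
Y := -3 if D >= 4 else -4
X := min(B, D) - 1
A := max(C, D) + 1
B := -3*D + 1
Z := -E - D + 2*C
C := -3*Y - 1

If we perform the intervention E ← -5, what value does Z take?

Intervening sets E = -5 and removes its equation (E := C + 2*D + 4).
Y = -3 if D >= 4 else -4  [with D=2]  = -4
C = -3*Y - 1  [with Y=-4]  = 11
Z = -E - D + 2*C  [with E=-5, D=2, C=11]  = 25

25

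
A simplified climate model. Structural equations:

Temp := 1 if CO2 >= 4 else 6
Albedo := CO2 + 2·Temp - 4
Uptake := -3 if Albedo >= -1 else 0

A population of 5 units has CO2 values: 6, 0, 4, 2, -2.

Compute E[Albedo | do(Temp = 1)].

0

do(Temp=1) breaks Temp's dependence on CO2. With Temp=1 fixed, Albedo across the units is 4, -2, 2, 0, -4, mean 0.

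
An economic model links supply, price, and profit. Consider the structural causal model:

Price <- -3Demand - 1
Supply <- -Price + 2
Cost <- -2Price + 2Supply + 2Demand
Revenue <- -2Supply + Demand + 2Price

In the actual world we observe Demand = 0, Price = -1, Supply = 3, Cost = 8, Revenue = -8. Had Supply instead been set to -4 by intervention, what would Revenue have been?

6

do(Supply=-4) replaces the equation Supply <- -Price + 2 with the constant Supply = -4.
Price = -3Demand - 1  [with Demand=0]  = -1
Revenue = -2Supply + Demand + 2Price  [with Supply=-4, Demand=0, Price=-1]  = 6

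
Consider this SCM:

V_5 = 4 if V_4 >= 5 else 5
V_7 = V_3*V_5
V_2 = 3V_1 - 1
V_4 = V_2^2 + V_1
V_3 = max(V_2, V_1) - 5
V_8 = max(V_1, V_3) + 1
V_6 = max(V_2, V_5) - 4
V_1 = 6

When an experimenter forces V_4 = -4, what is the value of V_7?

60

The intervention breaks the incoming arrows to V_4: V_4 = V_2^2 + V_1 no longer applies, and V_4 = -4.
V_2 = 3V_1 - 1  [with V_1=6]  = 17
V_3 = max(V_2, V_1) - 5  [with V_2=17, V_1=6]  = 12
V_5 = 4 if V_4 >= 5 else 5  [with V_4=-4]  = 5
V_7 = V_3*V_5  [with V_3=12, V_5=5]  = 60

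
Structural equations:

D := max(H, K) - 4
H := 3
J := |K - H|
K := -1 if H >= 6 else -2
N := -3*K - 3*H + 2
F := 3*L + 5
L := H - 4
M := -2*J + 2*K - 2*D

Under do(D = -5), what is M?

The intervention breaks the incoming arrows to D: D := max(H, K) - 4 no longer applies, and D = -5.
K = -1 if H >= 6 else -2  [with H=3]  = -2
J = |K - H|  [with K=-2, H=3]  = 5
M = -2*J + 2*K - 2*D  [with J=5, K=-2, D=-5]  = -4

-4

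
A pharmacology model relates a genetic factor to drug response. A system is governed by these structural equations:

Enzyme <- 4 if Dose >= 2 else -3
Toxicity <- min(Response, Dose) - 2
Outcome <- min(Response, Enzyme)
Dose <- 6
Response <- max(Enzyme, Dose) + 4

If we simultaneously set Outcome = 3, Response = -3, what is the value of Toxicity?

Under do(Outcome = 3, Response = -3), each intervened variable's structural equation is replaced by its fixed value.
Toxicity = min(Response, Dose) - 2  [with Response=-3, Dose=6]  = -5

-5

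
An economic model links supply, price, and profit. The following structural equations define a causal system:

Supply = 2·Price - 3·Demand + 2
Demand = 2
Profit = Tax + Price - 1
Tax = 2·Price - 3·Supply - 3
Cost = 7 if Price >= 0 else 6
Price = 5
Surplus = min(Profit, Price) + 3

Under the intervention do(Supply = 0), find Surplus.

The intervention breaks the incoming arrows to Supply: Supply = 2·Price - 3·Demand + 2 no longer applies, and Supply = 0.
Tax = 2·Price - 3·Supply - 3  [with Price=5, Supply=0]  = 7
Profit = Tax + Price - 1  [with Tax=7, Price=5]  = 11
Surplus = min(Profit, Price) + 3  [with Profit=11, Price=5]  = 8

8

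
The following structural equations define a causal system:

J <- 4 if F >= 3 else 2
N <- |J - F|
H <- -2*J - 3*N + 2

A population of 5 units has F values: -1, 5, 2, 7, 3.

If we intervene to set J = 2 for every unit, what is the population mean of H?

-9.2

The intervention sets J=2 in all 5 units regardless of F. Recomputing H per unit gives -11, -11, -2, -17, -5; average -9.2.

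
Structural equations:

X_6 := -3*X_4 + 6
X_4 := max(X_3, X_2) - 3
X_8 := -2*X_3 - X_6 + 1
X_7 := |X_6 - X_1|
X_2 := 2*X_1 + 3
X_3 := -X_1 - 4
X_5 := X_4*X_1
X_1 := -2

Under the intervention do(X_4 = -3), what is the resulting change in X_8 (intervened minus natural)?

3

do(X_4=-3) replaces the equation X_4 := max(X_3, X_2) - 3 with the constant X_4 = -3.
X_3 = -X_1 - 4  [with X_1=-2]  = -2
X_6 = -3*X_4 + 6  [with X_4=-3]  = 15
X_8 = -2*X_3 - X_6 + 1  [with X_3=-2, X_6=15]  = -10
Without intervention: X_2 = 2*X_1 + 3  [with X_1=-2]  = -1; X_3 = -X_1 - 4  [with X_1=-2]  = -2; X_4 = max(X_3, X_2) - 3  [with X_3=-2, X_2=-1]  = -4; X_6 = -3*X_4 + 6  [with X_4=-4]  = 18; X_8 = -2*X_3 - X_6 + 1  [with X_3=-2, X_6=18]  = -13.
Change = -10 − (-13) = 3.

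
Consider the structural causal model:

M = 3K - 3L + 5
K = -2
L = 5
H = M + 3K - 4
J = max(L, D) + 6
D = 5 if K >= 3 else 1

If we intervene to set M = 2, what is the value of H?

-8

The intervention breaks the incoming arrows to M: M = 3K - 3L + 5 no longer applies, and M = 2.
H = M + 3K - 4  [with M=2, K=-2]  = -8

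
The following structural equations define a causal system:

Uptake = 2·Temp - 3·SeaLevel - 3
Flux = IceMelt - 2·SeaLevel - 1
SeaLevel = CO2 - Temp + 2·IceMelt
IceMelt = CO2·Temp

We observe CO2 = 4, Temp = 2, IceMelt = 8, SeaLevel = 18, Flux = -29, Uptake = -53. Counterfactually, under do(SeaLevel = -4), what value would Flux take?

15

Intervening sets SeaLevel = -4 and removes its equation (SeaLevel = CO2 - Temp + 2·IceMelt).
IceMelt = CO2·Temp  [with CO2=4, Temp=2]  = 8
Flux = IceMelt - 2·SeaLevel - 1  [with IceMelt=8, SeaLevel=-4]  = 15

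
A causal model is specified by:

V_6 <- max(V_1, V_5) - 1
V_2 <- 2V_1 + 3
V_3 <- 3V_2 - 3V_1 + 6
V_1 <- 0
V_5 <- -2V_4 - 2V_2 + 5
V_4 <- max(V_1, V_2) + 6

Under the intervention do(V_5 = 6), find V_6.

5

The intervention breaks the incoming arrows to V_5: V_5 <- -2V_4 - 2V_2 + 5 no longer applies, and V_5 = 6.
V_6 = max(V_1, V_5) - 1  [with V_1=0, V_5=6]  = 5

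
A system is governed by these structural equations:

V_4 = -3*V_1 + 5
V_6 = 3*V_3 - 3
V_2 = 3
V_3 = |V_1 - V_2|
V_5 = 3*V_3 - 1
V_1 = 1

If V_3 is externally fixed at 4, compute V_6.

The intervention breaks the incoming arrows to V_3: V_3 = |V_1 - V_2| no longer applies, and V_3 = 4.
V_6 = 3*V_3 - 3  [with V_3=4]  = 9

9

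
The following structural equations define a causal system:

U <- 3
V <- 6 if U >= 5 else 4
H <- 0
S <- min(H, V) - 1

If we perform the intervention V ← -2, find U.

3

Under do(V=-2), the mechanism V <- 6 if U >= 5 else 4 is discarded; V is fixed at -2.
U is not downstream of the intervention, so its value is determined by the original equations.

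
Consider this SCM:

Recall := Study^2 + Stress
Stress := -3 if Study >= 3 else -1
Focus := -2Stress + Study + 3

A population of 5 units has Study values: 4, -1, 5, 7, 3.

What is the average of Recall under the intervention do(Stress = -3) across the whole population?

17

do(Stress=-3) breaks Stress's dependence on Study. With Stress=-3 fixed, Recall across the units is 13, -2, 22, 46, 6, mean 17.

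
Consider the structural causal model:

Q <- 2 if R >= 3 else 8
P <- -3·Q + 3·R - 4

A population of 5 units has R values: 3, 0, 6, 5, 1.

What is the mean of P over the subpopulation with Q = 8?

Conditioning on Q=8 selects the 2 unit(s) with R ∈ {0, 1}. Their P values: -28, -25. Mean = -26.5.

-26.5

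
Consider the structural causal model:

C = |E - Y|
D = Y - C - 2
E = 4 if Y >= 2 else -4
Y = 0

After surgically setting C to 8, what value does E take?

Under do(C=8), the mechanism C = |E - Y| is discarded; C is fixed at 8.
Since E is not a descendant of the intervened variable, it is unaffected.
E = 4 if Y >= 2 else -4  [with Y=0]  = -4

-4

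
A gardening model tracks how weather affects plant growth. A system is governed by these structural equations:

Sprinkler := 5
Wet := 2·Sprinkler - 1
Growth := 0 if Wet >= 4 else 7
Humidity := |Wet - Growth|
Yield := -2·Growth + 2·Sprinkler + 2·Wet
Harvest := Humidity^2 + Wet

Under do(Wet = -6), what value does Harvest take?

163

Under do(Wet=-6), the mechanism Wet := 2·Sprinkler - 1 is discarded; Wet is fixed at -6.
Growth = 0 if Wet >= 4 else 7  [with Wet=-6]  = 7
Humidity = |Wet - Growth|  [with Wet=-6, Growth=7]  = 13
Harvest = Humidity^2 + Wet  [with Humidity=13, Wet=-6]  = 163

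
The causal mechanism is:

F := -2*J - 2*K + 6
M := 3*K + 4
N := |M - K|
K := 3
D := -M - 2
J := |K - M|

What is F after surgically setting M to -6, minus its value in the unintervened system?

2

Under do(M=-6), the mechanism M := 3*K + 4 is discarded; M is fixed at -6.
J = |K - M|  [with K=3, M=-6]  = 9
F = -2*J - 2*K + 6  [with J=9, K=3]  = -18
Without intervention: M = 3*K + 4  [with K=3]  = 13; J = |K - M|  [with K=3, M=13]  = 10; F = -2*J - 2*K + 6  [with J=10, K=3]  = -20.
Change = -18 − (-20) = 2.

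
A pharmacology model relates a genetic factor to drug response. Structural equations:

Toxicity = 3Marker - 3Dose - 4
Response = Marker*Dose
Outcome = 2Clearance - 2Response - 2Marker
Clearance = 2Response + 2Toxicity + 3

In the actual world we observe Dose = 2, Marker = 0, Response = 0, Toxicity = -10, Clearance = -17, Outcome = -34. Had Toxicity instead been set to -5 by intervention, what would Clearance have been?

-7

Intervening sets Toxicity = -5 and removes its equation (Toxicity = 3Marker - 3Dose - 4).
Response = Marker*Dose  [with Marker=0, Dose=2]  = 0
Clearance = 2Response + 2Toxicity + 3  [with Response=0, Toxicity=-5]  = -7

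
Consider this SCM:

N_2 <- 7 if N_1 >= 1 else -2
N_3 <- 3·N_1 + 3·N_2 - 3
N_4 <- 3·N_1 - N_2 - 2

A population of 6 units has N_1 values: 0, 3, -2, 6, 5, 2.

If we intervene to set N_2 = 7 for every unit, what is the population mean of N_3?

25

The intervention sets N_2=7 in all 6 units regardless of N_1. Recomputing N_3 per unit gives 18, 27, 12, 36, 33, 24; average 25.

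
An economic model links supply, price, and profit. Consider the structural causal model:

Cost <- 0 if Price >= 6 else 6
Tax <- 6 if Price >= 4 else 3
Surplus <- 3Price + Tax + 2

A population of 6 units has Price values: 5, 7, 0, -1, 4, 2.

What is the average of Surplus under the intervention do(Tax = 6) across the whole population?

16.5

Under do(Tax=6), Tax's equation is replaced by Tax=6 for every unit. Per-unit Surplus: 23, 29, 8, 5, 20, 14. Mean = 16.5.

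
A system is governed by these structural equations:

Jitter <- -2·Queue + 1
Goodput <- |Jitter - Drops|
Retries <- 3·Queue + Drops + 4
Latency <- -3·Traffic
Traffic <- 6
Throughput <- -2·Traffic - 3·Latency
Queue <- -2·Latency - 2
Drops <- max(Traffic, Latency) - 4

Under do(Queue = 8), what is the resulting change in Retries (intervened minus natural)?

-78

do(Queue=8) replaces the equation Queue <- -2·Latency - 2 with the constant Queue = 8.
Latency = -3·Traffic  [with Traffic=6]  = -18
Drops = max(Traffic, Latency) - 4  [with Traffic=6, Latency=-18]  = 2
Retries = 3·Queue + Drops + 4  [with Queue=8, Drops=2]  = 30
Without intervention: Latency = -3·Traffic  [with Traffic=6]  = -18; Queue = -2·Latency - 2  [with Latency=-18]  = 34; Drops = max(Traffic, Latency) - 4  [with Traffic=6, Latency=-18]  = 2; Retries = 3·Queue + Drops + 4  [with Queue=34, Drops=2]  = 108.
Change = 30 − 108 = -78.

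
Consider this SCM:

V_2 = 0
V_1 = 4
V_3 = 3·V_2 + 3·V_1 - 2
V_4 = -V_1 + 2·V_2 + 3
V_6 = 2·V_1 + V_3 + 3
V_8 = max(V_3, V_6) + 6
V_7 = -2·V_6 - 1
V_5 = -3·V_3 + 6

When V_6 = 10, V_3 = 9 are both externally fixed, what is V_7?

Under do(V_6 = 10, V_3 = 9), each intervened variable's structural equation is replaced by its fixed value.
V_7 = -2·V_6 - 1  [with V_6=10]  = -21

-21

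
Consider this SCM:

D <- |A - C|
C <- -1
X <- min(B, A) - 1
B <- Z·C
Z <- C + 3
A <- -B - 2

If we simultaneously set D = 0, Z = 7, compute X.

The joint intervention fixes D = 0, Z = 7, removing each variable's own equation.
B = Z·C  [with Z=7, C=-1]  = -7
A = -B - 2  [with B=-7]  = 5
X = min(B, A) - 1  [with B=-7, A=5]  = -8

-8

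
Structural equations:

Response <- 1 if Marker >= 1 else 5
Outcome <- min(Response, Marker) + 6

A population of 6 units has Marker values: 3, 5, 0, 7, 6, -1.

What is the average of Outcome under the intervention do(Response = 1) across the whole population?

6.5

Every unit gets Response=1 under the intervention. Outcome values become 7, 7, 6, 7, 7, 5; E[Outcome|do(Response=1)] = 6.5.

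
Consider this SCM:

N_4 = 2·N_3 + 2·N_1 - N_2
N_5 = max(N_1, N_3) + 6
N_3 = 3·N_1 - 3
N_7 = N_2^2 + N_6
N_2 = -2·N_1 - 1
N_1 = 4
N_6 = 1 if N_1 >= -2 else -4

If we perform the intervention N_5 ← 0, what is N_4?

The intervention breaks the incoming arrows to N_5: N_5 = max(N_1, N_3) + 6 no longer applies, and N_5 = 0.
Since N_4 is not a descendant of the intervened variable, it is unaffected.
N_2 = -2·N_1 - 1  [with N_1=4]  = -9
N_3 = 3·N_1 - 3  [with N_1=4]  = 9
N_4 = 2·N_3 + 2·N_1 - N_2  [with N_3=9, N_1=4, N_2=-9]  = 35

35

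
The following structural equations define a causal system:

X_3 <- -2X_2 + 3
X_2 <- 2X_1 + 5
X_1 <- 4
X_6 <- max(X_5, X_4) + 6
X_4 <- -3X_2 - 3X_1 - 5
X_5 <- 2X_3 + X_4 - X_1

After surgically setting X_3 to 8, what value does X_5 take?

do(X_3=8) replaces the equation X_3 <- -2X_2 + 3 with the constant X_3 = 8.
X_2 = 2X_1 + 5  [with X_1=4]  = 13
X_4 = -3X_2 - 3X_1 - 5  [with X_2=13, X_1=4]  = -56
X_5 = 2X_3 + X_4 - X_1  [with X_3=8, X_4=-56, X_1=4]  = -44

-44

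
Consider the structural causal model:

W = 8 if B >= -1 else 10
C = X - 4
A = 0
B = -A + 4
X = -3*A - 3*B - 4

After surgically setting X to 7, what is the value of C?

do(X=7) replaces the equation X = -3*A - 3*B - 4 with the constant X = 7.
C = X - 4  [with X=7]  = 3

3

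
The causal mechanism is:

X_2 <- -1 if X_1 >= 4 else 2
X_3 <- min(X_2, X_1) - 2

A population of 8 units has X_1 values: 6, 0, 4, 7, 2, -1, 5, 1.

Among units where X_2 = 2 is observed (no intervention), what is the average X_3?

-1.5

Observing X_2=2 restricts to units where X_2's equation naturally yields 2: X_1 ∈ {0, 2, -1, 1}. In that subpopulation X_3 = -2, 0, -3, -1, mean -1.5.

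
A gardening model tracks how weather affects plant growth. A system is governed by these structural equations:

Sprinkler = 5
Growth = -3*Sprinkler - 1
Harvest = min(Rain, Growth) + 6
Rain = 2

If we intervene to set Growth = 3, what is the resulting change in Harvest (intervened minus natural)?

18

The intervention breaks the incoming arrows to Growth: Growth = -3*Sprinkler - 1 no longer applies, and Growth = 3.
Harvest = min(Rain, Growth) + 6  [with Rain=2, Growth=3]  = 8
Without intervention: Growth = -3*Sprinkler - 1  [with Sprinkler=5]  = -16; Harvest = min(Rain, Growth) + 6  [with Rain=2, Growth=-16]  = -10.
Change = 8 − (-10) = 18.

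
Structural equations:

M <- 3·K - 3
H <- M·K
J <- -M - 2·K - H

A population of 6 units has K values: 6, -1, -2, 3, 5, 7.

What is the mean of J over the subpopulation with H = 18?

Observing H=18 restricts to units where H's equation naturally yields 18: K ∈ {-2, 3}. In that subpopulation J = -5, -30, mean -17.5.

-17.5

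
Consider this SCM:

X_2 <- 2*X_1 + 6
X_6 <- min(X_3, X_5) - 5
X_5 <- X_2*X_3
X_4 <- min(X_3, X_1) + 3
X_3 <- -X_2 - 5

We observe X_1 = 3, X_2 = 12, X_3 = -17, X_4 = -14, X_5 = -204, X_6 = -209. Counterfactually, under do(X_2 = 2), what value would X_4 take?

Under do(X_2=2), the mechanism X_2 <- 2*X_1 + 6 is discarded; X_2 is fixed at 2.
X_3 = -X_2 - 5  [with X_2=2]  = -7
X_4 = min(X_3, X_1) + 3  [with X_3=-7, X_1=3]  = -4

-4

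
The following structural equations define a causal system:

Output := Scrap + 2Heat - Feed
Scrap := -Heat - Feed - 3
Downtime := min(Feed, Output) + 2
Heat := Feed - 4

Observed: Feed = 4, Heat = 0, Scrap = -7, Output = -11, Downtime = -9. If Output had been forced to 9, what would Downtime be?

Intervening sets Output = 9 and removes its equation (Output := Scrap + 2Heat - Feed).
Downtime = min(Feed, Output) + 2  [with Feed=4, Output=9]  = 6

6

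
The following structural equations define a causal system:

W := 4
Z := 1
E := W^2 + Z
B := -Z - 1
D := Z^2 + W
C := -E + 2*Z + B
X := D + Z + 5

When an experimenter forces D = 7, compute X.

Under do(D=7), the mechanism D := Z^2 + W is discarded; D is fixed at 7.
X = D + Z + 5  [with D=7, Z=1]  = 13

13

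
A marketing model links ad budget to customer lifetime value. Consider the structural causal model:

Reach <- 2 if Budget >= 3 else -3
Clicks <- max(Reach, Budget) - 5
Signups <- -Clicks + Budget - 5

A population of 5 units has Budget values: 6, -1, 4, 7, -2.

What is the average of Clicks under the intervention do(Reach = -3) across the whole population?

The intervention sets Reach=-3 in all 5 units regardless of Budget. Recomputing Clicks per unit gives 1, -6, -1, 2, -7; average -2.2.

-2.2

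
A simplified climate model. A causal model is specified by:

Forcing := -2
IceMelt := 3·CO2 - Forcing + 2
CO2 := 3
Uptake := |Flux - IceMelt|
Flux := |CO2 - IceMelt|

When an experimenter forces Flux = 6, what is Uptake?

Intervening sets Flux = 6 and removes its equation (Flux := |CO2 - IceMelt|).
IceMelt = 3·CO2 - Forcing + 2  [with CO2=3, Forcing=-2]  = 13
Uptake = |Flux - IceMelt|  [with Flux=6, IceMelt=13]  = 7

7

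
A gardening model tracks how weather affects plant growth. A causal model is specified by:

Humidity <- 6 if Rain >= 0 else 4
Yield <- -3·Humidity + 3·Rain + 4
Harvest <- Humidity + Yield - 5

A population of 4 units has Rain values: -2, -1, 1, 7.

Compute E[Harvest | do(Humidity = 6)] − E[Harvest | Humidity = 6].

do(Humidity=6) breaks Humidity's dependence on Rain. With Humidity=6 fixed, Harvest across the units is -19, -16, -10, 8, mean -9.25.
Conditioning on Humidity=6 selects the 2 unit(s) with Rain ∈ {1, 7}. Their Harvest values: -10, 8. Mean = -1.
Difference = -9.25 − (-1) = -8.25.

-8.25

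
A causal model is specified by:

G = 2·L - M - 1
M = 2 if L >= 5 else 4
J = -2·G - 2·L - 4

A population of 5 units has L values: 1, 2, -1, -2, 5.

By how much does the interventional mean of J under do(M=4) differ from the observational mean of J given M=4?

Under do(M=4), M's equation is replaced by M=4 for every unit. Per-unit J: 0, -6, 12, 18, -24. Mean = 0.
Observing M=4 restricts to units where M's equation naturally yields 4: L ∈ {1, 2, -1, -2}. In that subpopulation J = 0, -6, 12, 18, mean 6.
Difference = 0 − 6 = -6.

-6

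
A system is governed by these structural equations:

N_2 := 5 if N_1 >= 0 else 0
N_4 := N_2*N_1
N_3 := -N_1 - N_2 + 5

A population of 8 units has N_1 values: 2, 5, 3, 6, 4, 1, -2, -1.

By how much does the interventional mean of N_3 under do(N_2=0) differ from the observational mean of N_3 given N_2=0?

-3.75

Every unit gets N_2=0 under the intervention. N_3 values become 3, 0, 2, -1, 1, 4, 7, 6; E[N_3|do(N_2=0)] = 2.75.
Conditioning on N_2=0 selects the 2 unit(s) with N_1 ∈ {-2, -1}. Their N_3 values: 7, 6. Mean = 6.5.
Difference = 2.75 − 6.5 = -3.75.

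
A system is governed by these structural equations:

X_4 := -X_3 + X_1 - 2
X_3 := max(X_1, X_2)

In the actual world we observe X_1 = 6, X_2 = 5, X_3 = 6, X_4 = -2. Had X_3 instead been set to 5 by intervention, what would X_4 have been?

-1

The intervention breaks the incoming arrows to X_3: X_3 := max(X_1, X_2) no longer applies, and X_3 = 5.
X_4 = -X_3 + X_1 - 2  [with X_3=5, X_1=6]  = -1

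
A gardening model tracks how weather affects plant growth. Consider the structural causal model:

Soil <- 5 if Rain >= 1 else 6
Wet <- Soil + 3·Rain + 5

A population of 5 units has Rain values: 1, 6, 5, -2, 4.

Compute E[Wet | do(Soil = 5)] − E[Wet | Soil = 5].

-3.6

Every unit gets Soil=5 under the intervention. Wet values become 13, 28, 25, 4, 22; E[Wet|do(Soil=5)] = 18.4.
Observing Soil=5 restricts to units where Soil's equation naturally yields 5: Rain ∈ {1, 6, 5, 4}. In that subpopulation Wet = 13, 28, 25, 22, mean 22.
Difference = 18.4 − 22 = -3.6.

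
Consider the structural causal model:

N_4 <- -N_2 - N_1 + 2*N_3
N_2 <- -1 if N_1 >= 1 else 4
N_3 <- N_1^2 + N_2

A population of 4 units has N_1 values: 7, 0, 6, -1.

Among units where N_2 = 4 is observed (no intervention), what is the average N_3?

4.5

E[N_3|N_2=4] averages over only the 2 units with N_2=4 (N_1 = 0, -1): N_3 = 4, 5, mean 4.5.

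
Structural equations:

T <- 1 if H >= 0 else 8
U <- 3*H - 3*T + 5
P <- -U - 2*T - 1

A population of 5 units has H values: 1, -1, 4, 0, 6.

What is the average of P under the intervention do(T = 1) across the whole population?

The intervention sets T=1 in all 5 units regardless of H. Recomputing P per unit gives -8, -2, -17, -5, -23; average -11.

-11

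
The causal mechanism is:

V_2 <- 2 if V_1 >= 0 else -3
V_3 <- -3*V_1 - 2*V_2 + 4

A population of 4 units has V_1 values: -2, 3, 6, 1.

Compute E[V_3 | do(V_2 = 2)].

-6

Under do(V_2=2), V_2's equation is replaced by V_2=2 for every unit. Per-unit V_3: 6, -9, -18, -3. Mean = -6.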